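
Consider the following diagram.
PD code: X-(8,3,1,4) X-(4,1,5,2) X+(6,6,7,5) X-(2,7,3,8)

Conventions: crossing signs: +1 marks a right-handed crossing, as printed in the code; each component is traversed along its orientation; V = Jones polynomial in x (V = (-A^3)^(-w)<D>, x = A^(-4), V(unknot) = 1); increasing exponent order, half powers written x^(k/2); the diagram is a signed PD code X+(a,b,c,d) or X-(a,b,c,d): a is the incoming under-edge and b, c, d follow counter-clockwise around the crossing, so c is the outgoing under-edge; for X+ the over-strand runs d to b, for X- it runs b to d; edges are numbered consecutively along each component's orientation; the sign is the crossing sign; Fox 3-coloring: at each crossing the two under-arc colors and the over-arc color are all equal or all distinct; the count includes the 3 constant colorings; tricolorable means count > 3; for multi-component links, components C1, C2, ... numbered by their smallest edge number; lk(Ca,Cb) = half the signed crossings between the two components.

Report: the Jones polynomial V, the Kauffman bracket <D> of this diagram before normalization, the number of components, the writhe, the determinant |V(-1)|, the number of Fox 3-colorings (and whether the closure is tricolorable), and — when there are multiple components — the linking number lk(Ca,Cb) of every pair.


Jones polynomial: V(x) = -x^-4 + x^-3 + x^-1
<D> = A^-2 + A^6 - A^10; writhe -2
components 1, writhe -2 (4 crossings)
3-colorings: 9 of 3^4, det 3 — tricolorable
note: w = -2 shifts under R1 moves; the (-A^3)^(2) factor cancels that in V


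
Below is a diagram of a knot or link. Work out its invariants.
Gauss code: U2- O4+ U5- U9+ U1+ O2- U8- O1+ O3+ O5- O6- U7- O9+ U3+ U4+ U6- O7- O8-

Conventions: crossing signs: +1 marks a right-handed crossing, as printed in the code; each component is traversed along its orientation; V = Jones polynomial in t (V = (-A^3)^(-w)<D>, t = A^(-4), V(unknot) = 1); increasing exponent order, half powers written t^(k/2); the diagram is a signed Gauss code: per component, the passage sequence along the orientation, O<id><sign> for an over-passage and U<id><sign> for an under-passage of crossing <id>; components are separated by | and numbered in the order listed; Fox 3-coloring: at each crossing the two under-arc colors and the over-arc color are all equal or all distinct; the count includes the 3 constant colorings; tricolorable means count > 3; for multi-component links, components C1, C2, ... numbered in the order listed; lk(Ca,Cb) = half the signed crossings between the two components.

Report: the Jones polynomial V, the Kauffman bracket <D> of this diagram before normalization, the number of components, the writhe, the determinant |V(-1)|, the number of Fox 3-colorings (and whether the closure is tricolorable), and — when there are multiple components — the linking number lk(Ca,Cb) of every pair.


V(t) = t^-4 - t^-3 + t^-2 - 2t^-1 + 2 - t + t^2
bracket: -A^-11 + A^-7 - 2A^-3 + 2A - A^5 + A^9 - A^13, w = -1
1 component, writhe -1, over 9 crossings
det 9, colorings 9 of 3^9 — tricolorable
observation: the span of V is 6, forcing >= 6 crossings in any diagram


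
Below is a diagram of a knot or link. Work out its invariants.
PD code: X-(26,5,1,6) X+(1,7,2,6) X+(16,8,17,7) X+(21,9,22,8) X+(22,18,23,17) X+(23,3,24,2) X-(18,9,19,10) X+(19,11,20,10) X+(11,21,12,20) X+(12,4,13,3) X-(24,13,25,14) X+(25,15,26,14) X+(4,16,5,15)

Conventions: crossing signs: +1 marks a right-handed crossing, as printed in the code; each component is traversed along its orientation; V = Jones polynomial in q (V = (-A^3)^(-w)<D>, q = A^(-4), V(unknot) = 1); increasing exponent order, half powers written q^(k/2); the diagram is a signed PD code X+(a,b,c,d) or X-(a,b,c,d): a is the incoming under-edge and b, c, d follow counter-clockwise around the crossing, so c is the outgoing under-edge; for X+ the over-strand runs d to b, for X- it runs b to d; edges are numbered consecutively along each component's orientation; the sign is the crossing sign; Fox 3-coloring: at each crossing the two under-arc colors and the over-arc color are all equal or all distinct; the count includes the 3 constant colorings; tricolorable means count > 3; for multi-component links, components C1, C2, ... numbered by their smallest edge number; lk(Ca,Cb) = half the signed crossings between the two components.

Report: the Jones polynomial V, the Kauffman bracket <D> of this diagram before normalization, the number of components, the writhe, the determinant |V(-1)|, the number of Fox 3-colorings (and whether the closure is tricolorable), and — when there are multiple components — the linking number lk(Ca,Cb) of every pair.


V(q) = q^2 + q^4 - q^5 + q^6 - q^7
bracket: A^-7 - A^-3 + A - A^5 - A^13, w = +7
1 component, writhe +7, over 13 crossings
det 5, colorings 3 of 3^13 — not tricolorable
observation: det 5 = |V(-1)|; not divisible by 3, so not tricolorable


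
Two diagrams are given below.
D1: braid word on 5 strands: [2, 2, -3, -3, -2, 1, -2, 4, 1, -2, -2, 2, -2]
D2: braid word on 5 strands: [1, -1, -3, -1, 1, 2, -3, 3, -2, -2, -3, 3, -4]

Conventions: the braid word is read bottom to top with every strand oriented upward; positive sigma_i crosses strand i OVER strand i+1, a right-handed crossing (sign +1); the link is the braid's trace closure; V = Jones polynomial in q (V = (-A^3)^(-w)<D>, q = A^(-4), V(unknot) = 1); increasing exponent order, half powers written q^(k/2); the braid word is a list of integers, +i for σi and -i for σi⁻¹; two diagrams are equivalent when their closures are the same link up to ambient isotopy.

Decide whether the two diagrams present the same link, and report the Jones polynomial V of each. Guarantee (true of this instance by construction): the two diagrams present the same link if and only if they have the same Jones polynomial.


equivalent: no
D1 (bracket A^-9 - A^-5 + 2A^-1 - 2A^3 + 2A^7 - A^11 + A^15; 13 crossings at w = -1): V = -q^(-9/2) + q^(-7/2) - 2q^(-5/2) + 2q^(-3/2) - 2q^(-1/2) + q^(1/2) - q^(3/2)
V(D2) = -q^(-1/2) - q^(1/2)  [13 crossings, <D> = A^-11 + A^-7, w = -3]
observation: 2 values of V(q) split the 2 diagrams


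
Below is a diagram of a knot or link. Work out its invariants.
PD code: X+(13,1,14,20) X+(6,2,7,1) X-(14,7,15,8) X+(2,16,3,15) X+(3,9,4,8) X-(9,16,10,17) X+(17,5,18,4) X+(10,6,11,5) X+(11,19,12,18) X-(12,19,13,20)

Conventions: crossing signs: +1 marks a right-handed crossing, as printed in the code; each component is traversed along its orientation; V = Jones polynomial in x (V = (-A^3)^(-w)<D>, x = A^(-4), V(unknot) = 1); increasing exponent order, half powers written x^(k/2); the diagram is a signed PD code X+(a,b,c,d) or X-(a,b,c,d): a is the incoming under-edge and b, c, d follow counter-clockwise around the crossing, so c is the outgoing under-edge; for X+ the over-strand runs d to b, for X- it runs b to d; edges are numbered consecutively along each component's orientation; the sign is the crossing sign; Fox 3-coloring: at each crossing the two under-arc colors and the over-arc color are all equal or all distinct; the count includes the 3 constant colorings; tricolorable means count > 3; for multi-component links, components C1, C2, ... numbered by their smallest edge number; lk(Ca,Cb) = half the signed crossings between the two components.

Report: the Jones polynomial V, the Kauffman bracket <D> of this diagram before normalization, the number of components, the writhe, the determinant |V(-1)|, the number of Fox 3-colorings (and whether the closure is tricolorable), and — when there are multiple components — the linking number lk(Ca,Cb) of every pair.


V = x - x^2 + 2x^3 - x^4 + x^5 - x^6
<D> = -A^-12 + A^-8 - A^-4 + 2 - A^4 + A^8 (w = +4)
1 component over 10 crossings, w = +4
3 Fox colorings among 3^10, |V(-1)| = 7: not tricolorable
why: |V(-1)| = 7: so not tricolorable, since 3 does not divide 7


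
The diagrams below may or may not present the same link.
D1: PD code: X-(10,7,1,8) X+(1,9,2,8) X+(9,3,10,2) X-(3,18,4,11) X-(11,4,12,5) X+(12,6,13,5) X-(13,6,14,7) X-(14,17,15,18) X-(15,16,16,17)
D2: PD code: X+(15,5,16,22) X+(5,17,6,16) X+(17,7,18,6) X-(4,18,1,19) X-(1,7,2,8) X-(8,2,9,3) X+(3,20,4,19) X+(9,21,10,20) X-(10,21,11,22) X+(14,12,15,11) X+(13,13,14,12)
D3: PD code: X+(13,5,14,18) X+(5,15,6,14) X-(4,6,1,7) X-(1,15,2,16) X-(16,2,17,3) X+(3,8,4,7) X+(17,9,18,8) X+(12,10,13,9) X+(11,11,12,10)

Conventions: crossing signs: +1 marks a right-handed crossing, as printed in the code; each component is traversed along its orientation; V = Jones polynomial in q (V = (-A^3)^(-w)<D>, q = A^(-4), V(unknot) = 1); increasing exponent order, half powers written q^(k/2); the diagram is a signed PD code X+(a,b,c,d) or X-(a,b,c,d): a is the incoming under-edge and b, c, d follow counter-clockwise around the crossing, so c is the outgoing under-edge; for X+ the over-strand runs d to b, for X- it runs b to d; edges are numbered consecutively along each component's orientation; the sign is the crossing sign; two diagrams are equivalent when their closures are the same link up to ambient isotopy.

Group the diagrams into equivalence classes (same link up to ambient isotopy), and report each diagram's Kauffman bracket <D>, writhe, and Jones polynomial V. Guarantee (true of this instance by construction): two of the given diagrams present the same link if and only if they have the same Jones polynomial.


grouping into links: {D1} | {D2, D3}
V(D1) = -q^(-5/2) - q^(-1/2)  (w -3, c 9, <D> = A^-7 + A)
D2 (bracket -A^-5 + A^-1 - A^3 + 2A^7 + A^15; 11 crossings at w = +3): V = -q^(-3/2) - 2q^(1/2) + q^(3/2) - q^(5/2) + q^(7/2)
V(D3) = -q^(-3/2) - 2q^(1/2) + q^(3/2) - q^(5/2) + q^(7/2)  (w +3, c 9, <D> = -A^-5 + A^-1 - A^3 + 2A^7 + A^15)
key observation: 2 classes among 3 diagrams; unequal V(q) rules out equality


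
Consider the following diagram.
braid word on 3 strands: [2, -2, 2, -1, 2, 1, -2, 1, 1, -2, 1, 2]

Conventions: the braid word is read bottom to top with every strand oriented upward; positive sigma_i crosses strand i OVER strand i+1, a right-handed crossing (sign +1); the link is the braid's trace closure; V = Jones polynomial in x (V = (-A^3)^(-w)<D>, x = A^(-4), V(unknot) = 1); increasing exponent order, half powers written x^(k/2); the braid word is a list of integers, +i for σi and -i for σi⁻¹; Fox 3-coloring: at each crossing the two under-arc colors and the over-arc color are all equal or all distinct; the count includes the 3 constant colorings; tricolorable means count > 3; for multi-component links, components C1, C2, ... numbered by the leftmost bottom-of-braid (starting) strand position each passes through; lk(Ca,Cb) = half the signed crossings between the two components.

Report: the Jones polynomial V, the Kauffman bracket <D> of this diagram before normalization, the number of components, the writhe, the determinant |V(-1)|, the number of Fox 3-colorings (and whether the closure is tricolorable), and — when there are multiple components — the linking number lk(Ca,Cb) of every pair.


V(x) = -1 + 3x - 4x^2 + 6x^3 - 5x^4 + 5x^5 - 4x^6 + 2x^7 - x^8
bracket: -A^-20 + 2A^-16 - 4A^-12 + 5A^-8 - 5A^-4 + 6 - 4A^4 + 3A^8 - A^12, w = +4
1 component, writhe +4, over 12 crossings
det 31, colorings 3 of 3^12 — not tricolorable
observation: w = +4 (over 12 crossings) is diagram-only; (-A^3)^(-4) removes it from V


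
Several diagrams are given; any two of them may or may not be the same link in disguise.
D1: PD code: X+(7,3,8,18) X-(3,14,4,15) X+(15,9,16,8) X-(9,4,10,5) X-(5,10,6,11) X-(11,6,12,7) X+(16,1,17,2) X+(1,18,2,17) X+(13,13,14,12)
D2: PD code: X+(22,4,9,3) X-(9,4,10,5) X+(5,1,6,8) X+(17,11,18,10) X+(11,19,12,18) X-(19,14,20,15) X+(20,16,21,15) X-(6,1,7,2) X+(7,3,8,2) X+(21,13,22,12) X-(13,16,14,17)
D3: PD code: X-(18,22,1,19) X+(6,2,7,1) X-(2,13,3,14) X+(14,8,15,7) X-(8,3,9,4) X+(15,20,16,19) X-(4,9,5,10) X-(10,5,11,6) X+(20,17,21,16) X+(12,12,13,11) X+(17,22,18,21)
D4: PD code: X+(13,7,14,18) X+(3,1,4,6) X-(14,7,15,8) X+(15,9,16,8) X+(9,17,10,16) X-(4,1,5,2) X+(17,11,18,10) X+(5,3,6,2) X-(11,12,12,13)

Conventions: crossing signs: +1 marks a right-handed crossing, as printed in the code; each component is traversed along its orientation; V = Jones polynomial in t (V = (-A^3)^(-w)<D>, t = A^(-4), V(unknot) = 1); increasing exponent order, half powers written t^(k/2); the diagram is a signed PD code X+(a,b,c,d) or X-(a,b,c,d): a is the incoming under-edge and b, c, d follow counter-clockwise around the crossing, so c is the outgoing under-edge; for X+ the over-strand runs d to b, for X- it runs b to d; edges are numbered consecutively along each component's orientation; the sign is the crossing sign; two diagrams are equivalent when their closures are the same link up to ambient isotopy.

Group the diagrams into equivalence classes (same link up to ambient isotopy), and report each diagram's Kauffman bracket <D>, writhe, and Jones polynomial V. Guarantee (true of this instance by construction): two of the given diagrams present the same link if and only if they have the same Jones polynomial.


classes: {D1, D3} | {D2, D4}
V(D1) = -t^(-9/2) + 2t^(-7/2) - 3t^(-5/2) + 4t^(-3/2) - 4t^(-1/2) + 3t^(1/2) - 3t^(3/2) + t^(5/2) - t^(7/2)  [9 crossings, <D> = A^-11 - A^-7 + 3A^-3 - 3A + 4A^5 - 4A^9 + 3A^13 - 2A^17 + A^21, w = +1]
D2 (bracket -A^-9 + A^-1 + A^3 + A^7; 11 crossings at w = +3): V = -t^(1/2) - t^(3/2) - t^(5/2) + t^(9/2)
V(D3) = -t^(-9/2) + 2t^(-7/2) - 3t^(-5/2) + 4t^(-3/2) - 4t^(-1/2) + 3t^(1/2) - 3t^(3/2) + t^(5/2) - t^(7/2)  (w +1, c 11, <D> = A^-11 - A^-7 + 3A^-3 - 3A + 4A^5 - 4A^9 + 3A^13 - 2A^17 + A^21)
V(D4) = -t^(1/2) - t^(3/2) - t^(5/2) + t^(9/2)  [9 crossings, <D> = -A^-9 + A^-1 + A^3 + A^7, w = +3]
note: comparing 4 Jones polynomials yields 2 groups


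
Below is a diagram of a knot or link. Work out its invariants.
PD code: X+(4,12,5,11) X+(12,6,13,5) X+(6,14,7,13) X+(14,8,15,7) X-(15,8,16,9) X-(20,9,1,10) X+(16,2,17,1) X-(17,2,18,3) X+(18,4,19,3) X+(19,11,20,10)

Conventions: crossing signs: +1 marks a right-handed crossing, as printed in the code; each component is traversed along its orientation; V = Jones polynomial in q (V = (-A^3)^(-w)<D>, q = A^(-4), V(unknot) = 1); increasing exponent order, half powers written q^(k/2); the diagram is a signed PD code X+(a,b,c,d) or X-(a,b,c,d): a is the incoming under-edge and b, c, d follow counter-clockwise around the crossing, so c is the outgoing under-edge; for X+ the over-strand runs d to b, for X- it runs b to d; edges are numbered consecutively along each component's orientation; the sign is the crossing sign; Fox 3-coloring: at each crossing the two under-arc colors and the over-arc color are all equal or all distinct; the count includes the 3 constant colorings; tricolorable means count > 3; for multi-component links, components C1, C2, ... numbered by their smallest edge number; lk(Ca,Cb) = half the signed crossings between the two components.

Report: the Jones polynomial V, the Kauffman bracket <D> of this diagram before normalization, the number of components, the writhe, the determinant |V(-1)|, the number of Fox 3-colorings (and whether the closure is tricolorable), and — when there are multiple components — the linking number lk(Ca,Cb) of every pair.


Jones polynomial: V(q) = q + q^3 - q^4
<D> = -A^-4 + 1 + A^8; writhe +4
components 1, writhe +4 (10 crossings)
3-colorings: 9 of 3^10, det 3 — tricolorable
note: the span of V is 3, forcing >= 3 crossings in any diagram


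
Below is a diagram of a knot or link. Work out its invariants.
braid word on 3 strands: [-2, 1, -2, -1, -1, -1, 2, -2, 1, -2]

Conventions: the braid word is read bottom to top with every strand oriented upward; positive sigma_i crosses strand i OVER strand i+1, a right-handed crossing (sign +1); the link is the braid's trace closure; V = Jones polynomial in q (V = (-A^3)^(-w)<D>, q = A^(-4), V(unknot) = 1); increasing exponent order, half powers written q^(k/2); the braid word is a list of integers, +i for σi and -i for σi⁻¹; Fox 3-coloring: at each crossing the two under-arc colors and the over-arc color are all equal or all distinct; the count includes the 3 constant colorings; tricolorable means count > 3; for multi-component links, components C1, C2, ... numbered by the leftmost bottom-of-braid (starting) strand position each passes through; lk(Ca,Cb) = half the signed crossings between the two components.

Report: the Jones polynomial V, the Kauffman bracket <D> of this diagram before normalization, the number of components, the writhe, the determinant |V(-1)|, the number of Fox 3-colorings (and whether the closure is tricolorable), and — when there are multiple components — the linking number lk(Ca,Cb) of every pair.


V(q) = -q^-6 + q^-5 - q^-4 + 2q^-3 - q^-2 + q^-1
bracket: A^-8 - A^-4 + 2 - A^4 + A^8 - A^12, w = -4
1 component, writhe -4, over 10 crossings
det 7, colorings 3 of 3^10 — not tricolorable
observation: the word shrinks to σ2⁻¹ σ1 σ2⁻¹ σ1⁻¹ σ1⁻¹ σ2⁻¹ after cancelling


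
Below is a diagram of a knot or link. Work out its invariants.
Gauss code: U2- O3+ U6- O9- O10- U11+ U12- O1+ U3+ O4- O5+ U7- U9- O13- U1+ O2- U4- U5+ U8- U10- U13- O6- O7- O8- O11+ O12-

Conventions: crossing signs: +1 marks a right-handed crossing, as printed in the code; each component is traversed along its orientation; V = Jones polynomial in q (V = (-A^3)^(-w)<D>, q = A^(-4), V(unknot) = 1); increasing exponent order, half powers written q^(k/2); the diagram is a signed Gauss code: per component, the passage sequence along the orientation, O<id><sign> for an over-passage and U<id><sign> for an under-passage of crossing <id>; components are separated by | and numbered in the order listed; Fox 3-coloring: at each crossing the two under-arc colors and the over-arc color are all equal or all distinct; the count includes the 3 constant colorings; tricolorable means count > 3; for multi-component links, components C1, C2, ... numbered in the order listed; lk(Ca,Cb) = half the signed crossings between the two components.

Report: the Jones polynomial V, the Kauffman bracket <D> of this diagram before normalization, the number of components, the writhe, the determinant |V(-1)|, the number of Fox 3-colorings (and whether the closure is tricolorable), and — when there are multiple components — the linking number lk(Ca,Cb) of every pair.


V = -q^-6 + q^-5 - q^-4 + 2q^-3 - q^-2 + q^-1
<D> = -A^-11 + A^-7 - 2A^-3 + A - A^5 + A^9 (w = -5)
1 component over 13 crossings, w = -5
3 Fox colorings among 3^13, |V(-1)| = 7: not tricolorable
why: det 7 = |V(-1)|; not divisible by 3, so not tricolorable


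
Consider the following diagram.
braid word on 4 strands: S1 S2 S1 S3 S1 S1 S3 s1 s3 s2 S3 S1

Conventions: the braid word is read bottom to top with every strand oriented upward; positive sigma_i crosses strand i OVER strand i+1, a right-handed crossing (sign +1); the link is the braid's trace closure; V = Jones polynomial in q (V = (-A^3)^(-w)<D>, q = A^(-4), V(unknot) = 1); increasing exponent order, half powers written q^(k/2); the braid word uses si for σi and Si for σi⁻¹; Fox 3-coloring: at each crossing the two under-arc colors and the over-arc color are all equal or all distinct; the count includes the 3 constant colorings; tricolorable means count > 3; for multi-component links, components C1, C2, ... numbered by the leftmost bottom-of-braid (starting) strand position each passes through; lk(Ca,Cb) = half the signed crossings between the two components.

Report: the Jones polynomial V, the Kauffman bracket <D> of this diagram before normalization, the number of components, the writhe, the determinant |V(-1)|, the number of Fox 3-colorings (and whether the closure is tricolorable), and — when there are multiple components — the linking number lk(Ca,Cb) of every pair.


Jones polynomial: V(q) = -q^(-15/2) + 2q^(-13/2) - 2q^(-11/2) + 2q^(-9/2) - 3q^(-7/2) + q^(-5/2) - q^(-3/2)
<D> = -A^-12 + A^-8 - 3A^-4 + 2 - 2A^4 + 2A^8 - A^12; writhe -6
components 2, writhe -6 (12 crossings)
linking number lk(C1,C2) = -2
3-colorings: 9 of 3^12, det 12 — tricolorable
note: w = -6 (over 12 crossings) is diagram-only; (-A^3)^(6) removes it from V


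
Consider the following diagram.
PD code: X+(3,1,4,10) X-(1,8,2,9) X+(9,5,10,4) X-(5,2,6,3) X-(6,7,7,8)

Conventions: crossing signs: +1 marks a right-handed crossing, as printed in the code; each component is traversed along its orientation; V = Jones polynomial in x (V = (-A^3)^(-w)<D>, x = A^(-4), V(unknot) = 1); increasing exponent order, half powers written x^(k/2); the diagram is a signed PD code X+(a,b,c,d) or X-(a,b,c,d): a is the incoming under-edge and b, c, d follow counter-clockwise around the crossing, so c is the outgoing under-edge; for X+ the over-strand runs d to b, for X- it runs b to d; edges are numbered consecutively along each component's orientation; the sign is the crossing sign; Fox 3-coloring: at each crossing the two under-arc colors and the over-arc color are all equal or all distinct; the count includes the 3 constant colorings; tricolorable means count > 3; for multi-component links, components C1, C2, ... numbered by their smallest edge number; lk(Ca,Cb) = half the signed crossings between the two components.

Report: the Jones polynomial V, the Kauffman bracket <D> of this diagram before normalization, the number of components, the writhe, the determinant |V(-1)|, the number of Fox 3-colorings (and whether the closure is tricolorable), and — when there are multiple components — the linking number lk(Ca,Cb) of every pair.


V(x) = x^-2 - x^-1 + 1 - x + x^2
bracket: -A^-11 + A^-7 - A^-3 + A - A^5, w = -1
1 component, writhe -1, over 5 crossings
det 5, colorings 3 of 3^5 — not tricolorable
observation: V is palindromic (span 4, det 5): x -> 1/x fixes it; necessary, not sufficient, for amphichirality


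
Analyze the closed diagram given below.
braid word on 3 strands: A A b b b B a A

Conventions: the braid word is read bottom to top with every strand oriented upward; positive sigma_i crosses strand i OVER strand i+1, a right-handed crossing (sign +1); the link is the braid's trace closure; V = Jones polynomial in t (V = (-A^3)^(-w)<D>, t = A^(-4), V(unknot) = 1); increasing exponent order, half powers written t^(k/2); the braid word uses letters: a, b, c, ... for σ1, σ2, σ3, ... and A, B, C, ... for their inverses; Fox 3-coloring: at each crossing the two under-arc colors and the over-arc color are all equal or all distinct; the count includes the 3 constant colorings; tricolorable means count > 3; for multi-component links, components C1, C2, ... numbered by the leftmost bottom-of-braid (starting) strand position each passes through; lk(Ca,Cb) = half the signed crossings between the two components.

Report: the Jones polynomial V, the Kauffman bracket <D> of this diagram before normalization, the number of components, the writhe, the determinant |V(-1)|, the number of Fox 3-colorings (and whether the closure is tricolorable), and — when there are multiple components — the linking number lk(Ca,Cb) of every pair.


V(t) = t^-2 + 2 + t^2
bracket: A^-8 + 2 + A^8, w = 0
3 components, writhe 0, over 8 crossings
lk(C1,C2) = -1
linking number lk(C1,C3) = 0
lk(C2,C3): +1
det 4, colorings 3 of 3^8 — not tricolorable
observation: free reduction leaves σ1⁻¹ σ1⁻¹ σ2 σ2 of the original 8 letters


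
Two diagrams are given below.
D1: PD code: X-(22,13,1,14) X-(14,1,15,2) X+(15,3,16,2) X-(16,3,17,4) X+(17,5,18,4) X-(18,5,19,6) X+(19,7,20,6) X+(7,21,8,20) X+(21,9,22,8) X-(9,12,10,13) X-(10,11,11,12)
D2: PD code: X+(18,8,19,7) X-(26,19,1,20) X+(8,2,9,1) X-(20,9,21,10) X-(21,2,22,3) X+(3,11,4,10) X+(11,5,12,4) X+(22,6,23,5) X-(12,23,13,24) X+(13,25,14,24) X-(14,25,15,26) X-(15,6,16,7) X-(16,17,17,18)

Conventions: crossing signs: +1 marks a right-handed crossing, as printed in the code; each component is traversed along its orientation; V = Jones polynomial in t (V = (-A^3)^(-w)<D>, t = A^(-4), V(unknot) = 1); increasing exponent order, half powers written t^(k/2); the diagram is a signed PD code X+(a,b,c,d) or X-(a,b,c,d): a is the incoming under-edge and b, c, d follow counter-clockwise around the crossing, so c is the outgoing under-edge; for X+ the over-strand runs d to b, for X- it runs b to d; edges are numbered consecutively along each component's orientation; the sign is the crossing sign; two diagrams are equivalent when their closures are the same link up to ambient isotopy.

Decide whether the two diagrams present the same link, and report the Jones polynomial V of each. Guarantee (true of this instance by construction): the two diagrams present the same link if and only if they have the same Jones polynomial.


equivalent: no
V(D1) = 1  (w -1, c 11, <D> = -A^-3)
V(D2) = -t^-3 + t^-2 - t^-1 + 3 - t + t^2 - t^3  (w -1, c 13, <D> = A^-15 - A^-11 + A^-7 - 3A^-3 + A - A^5 + A^9)
why: V(t) takes 2 values over 2 diagrams, fixing the grouping


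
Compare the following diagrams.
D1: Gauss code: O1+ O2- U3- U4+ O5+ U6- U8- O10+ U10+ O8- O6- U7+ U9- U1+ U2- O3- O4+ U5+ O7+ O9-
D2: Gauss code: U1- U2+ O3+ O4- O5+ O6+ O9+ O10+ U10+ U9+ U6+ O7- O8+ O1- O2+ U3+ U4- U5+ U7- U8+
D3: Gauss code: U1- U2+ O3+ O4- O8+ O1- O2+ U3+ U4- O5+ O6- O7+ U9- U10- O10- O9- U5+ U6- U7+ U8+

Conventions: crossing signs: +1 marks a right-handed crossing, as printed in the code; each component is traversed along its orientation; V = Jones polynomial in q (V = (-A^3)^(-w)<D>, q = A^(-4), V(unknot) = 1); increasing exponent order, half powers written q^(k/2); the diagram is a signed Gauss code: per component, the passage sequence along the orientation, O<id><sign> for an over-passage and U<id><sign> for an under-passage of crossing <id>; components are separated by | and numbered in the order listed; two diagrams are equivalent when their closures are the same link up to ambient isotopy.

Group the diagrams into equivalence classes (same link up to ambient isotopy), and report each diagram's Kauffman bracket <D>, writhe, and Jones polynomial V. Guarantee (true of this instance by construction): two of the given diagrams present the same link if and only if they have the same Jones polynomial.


equivalence classes: {D1, D2, D3}
D1 (bracket 1; 10 crossings at w = 0): V = 1
V(D2) = 1  (w +4, c 10, <D> = A^12)
V(D3) = 1  (w 0, c 10, <D> = 1)
observation: one V(q) for all 3 diagrams — one class (guaranteed)


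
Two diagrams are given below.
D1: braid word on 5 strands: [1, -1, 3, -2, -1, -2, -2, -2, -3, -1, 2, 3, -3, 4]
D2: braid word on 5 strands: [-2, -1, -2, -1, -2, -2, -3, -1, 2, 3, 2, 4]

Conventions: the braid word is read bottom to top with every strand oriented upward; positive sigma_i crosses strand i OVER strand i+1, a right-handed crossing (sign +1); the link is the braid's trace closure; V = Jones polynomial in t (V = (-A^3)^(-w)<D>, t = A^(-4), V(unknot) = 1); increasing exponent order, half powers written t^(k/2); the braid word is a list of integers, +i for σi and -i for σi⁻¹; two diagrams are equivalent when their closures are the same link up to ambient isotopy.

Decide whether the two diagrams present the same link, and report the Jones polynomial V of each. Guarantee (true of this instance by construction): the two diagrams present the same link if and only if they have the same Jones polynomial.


same link: yes
V(D1) = -t^-7 + t^-6 - t^-5 + t^-4 + t^-2  [14 crossings, <D> = A^-4 + A^4 - A^8 + A^12 - A^16, w = -4]
D2 (bracket A^-4 + A^4 - A^8 + A^12 - A^16; 12 crossings at w = -4): V = -t^-7 + t^-6 - t^-5 + t^-4 + t^-2
note: D2 (12 crossings) and D1 (14) are Markov-related braid presentations


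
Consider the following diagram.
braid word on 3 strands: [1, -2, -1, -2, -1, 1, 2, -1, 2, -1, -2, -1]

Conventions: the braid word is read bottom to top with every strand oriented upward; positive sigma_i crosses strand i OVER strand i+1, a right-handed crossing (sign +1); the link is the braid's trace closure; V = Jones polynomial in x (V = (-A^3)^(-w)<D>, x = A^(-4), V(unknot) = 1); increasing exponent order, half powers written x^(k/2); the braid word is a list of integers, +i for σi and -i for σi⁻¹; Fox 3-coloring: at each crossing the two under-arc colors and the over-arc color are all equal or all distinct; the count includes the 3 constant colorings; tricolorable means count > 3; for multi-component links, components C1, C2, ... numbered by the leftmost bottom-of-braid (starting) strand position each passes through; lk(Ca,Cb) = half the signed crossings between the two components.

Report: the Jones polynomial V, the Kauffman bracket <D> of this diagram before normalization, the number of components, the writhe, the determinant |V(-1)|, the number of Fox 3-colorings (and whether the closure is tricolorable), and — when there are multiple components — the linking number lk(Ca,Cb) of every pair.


Jones polynomial: V(x) = -x^-6 + x^-5 - x^-4 + 2x^-3 - x^-2 + x^-1
<D> = A^-8 - A^-4 + 2 - A^4 + A^8 - A^12; writhe -4
components 1, writhe -4 (12 crossings)
3-colorings: 3 of 3^12, det 7 — not tricolorable
note: det 7 = |V(-1)|; not divisible by 3, so not tricolorable


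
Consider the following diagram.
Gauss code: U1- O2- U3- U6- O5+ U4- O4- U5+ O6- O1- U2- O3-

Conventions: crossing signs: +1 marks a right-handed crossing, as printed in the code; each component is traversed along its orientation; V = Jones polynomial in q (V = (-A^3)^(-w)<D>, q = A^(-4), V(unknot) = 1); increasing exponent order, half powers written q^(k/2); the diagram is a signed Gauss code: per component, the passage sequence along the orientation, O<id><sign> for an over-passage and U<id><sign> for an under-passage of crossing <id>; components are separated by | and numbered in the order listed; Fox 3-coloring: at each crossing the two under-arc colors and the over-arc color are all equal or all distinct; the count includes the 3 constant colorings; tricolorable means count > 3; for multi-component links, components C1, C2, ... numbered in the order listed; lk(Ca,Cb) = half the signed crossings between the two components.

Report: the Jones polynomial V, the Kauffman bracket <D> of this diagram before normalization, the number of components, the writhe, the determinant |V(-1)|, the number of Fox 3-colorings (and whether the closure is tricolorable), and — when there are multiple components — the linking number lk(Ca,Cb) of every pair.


V = -q^-4 + q^-3 + q^-1
<D> = A^-8 + 1 - A^4 (w = -4)
1 component over 6 crossings, w = -4
9 Fox colorings among 3^6, |V(-1)| = 3: tricolorable
why: the span of V is 3, forcing >= 3 crossings in any diagram


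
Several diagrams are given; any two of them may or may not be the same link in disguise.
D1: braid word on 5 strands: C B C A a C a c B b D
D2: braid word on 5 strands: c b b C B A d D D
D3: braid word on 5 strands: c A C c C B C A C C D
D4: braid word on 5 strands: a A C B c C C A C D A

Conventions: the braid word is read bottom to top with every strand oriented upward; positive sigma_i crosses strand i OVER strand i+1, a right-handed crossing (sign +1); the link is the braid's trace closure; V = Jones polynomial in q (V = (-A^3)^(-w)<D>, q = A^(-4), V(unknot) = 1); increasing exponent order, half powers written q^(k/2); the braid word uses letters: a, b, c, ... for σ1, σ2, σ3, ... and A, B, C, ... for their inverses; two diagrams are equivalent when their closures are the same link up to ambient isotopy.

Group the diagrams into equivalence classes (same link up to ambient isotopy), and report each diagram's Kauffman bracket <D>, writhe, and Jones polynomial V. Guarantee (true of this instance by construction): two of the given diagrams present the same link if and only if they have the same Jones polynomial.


equivalence classes: {D1} | {D2} | {D3, D4}
D1 (bracket A^-7 + A; 11 crossings at w = -3): V = -q^(-5/2) - q^(-1/2)
D2 (bracket A^-13 + A^-5; 9 crossings at w = -1): V = -q^(1/2) - q^(5/2)
V(D3) = q^(-13/2) - q^(-11/2) + q^(-9/2) - 2q^(-7/2) - q^(-3/2)  (w -7, c 11, <D> = A^-15 + 2A^-7 - A^-3 + A - A^5)
V(D4) = q^(-13/2) - q^(-11/2) + q^(-9/2) - 2q^(-7/2) - q^(-3/2)  [11 crossings, <D> = A^-15 + 2A^-7 - A^-3 + A - A^5, w = -7]
key observation: 3 classes among 4 diagrams; unequal V(q) rules out equality


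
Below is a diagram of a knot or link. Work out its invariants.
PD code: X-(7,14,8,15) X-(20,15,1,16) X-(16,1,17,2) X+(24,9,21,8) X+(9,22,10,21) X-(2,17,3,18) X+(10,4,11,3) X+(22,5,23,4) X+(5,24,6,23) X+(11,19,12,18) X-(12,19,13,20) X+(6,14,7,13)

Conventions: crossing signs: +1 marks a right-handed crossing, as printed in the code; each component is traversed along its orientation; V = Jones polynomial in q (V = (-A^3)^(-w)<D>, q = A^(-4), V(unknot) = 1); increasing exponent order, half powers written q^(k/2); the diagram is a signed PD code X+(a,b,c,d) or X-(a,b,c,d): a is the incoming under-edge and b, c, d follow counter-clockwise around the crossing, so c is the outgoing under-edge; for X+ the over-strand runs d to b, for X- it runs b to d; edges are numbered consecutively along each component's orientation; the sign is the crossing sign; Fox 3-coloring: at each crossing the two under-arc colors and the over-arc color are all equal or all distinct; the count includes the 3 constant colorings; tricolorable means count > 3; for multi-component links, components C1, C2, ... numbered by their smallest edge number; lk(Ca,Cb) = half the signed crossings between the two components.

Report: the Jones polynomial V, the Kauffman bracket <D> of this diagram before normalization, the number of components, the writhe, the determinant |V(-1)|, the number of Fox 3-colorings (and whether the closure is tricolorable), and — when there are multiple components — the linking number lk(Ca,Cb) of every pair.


Jones polynomial: V(q) = q^(-5/2) - q^(-3/2) + q^(-1/2) - 3q^(1/2) + 2q^(3/2) - 2q^(5/2) + q^(7/2) - q^(9/2)
<D> = -A^-12 + A^-8 - 2A^-4 + 2 - 3A^4 + A^8 - A^12 + A^16; writhe +2
components 2, writhe +2 (12 crossings)
linking number lk(C1,C2) = +2
3-colorings: 9 of 3^12, det 12 — tricolorable
note: summing lk over 1 pair gives +2


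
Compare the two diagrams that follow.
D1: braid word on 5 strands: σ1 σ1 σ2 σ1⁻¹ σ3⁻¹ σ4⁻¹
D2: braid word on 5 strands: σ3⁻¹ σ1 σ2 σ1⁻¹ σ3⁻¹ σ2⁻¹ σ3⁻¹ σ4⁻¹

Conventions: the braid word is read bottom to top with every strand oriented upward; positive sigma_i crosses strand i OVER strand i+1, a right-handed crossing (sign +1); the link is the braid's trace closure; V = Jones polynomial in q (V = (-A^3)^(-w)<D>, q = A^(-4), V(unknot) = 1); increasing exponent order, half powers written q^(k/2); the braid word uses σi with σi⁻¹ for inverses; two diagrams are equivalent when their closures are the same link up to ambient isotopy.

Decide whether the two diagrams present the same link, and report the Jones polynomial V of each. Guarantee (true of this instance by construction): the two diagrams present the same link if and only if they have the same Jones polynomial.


same link: no
V(D1) = 1  [6 crossings, <D> = 1, w = 0]
V(D2) = -q^-4 + q^-3 + q^-1  [8 crossings, <D> = A^-8 + 1 - A^4, w = -4]
insight: V(q) takes 2 values over 2 diagrams, fixing the grouping


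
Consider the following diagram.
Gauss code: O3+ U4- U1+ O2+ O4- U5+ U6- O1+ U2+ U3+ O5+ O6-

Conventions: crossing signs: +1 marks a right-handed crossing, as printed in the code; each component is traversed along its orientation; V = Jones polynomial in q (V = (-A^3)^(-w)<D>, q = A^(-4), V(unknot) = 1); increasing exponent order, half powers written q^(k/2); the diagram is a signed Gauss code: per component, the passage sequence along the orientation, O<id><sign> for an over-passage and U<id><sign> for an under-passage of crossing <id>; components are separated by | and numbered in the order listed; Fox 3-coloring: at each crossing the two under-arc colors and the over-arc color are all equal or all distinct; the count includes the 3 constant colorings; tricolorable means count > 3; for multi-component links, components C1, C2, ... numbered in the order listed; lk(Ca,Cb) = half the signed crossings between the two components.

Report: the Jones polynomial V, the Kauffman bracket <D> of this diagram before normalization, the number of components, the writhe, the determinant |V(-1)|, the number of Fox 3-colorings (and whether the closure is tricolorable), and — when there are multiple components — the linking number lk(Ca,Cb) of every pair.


V = 1
<D> = A^6 (w = +2)
1 component over 6 crossings, w = +2
3 Fox colorings among 3^6, |V(-1)| = 1: not tricolorable
why: w = +2 shifts under R1 moves; the (-A^3)^(-2) factor cancels that in V


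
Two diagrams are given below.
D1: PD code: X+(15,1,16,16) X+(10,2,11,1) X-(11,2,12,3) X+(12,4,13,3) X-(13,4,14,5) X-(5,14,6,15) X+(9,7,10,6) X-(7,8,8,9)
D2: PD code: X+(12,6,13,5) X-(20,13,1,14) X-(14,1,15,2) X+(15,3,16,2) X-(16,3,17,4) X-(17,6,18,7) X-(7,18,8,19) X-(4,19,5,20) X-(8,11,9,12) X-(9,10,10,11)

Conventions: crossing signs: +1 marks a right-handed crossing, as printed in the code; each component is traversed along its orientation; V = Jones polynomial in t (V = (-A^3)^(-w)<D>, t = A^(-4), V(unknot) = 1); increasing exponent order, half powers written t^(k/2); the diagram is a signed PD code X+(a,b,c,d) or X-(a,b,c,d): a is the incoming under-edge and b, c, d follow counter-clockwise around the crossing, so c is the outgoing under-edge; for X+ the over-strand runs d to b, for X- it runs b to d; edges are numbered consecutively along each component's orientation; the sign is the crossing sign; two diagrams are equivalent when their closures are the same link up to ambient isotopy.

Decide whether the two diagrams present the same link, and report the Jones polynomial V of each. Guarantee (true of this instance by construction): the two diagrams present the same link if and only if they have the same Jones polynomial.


equivalent: no
V(D1) = 1  (w 0, c 8, <D> = 1)
D2 (bracket A^-14 - A^-10 + 2A^-6 - A^-2 + A^2 - A^6; 10 crossings at w = -6): V = -t^-6 + t^-5 - t^-4 + 2t^-3 - t^-2 + t^-1
why: V(t) takes 2 values over 2 diagrams, fixing the grouping


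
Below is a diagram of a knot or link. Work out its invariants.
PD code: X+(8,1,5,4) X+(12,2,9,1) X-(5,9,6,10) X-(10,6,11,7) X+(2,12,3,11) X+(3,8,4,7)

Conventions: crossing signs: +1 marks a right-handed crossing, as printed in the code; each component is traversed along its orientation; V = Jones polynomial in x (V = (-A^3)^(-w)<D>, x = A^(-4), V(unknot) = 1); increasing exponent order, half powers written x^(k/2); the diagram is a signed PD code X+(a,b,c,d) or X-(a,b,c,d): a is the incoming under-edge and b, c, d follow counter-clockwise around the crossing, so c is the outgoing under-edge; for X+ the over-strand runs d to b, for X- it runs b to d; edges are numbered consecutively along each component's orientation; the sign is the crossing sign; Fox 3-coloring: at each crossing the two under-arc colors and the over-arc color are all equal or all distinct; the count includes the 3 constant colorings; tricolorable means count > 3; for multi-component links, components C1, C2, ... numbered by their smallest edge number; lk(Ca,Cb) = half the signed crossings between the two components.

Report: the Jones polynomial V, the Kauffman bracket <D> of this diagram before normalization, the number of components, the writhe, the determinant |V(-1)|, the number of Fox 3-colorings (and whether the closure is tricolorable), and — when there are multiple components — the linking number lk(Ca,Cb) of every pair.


V = 2 + x^2 + x^4
<D> = A^-10 + A^-2 + 2A^6 (w = +2)
3 components over 6 crossings, w = +2
lk(C1,C2): +1
lk(C1,C3) = +1
linking number lk(C2,C3) = -1
3 Fox colorings among 3^6, |V(-1)| = 4: not tricolorable
why: the 3 component pairs carry total linking +1


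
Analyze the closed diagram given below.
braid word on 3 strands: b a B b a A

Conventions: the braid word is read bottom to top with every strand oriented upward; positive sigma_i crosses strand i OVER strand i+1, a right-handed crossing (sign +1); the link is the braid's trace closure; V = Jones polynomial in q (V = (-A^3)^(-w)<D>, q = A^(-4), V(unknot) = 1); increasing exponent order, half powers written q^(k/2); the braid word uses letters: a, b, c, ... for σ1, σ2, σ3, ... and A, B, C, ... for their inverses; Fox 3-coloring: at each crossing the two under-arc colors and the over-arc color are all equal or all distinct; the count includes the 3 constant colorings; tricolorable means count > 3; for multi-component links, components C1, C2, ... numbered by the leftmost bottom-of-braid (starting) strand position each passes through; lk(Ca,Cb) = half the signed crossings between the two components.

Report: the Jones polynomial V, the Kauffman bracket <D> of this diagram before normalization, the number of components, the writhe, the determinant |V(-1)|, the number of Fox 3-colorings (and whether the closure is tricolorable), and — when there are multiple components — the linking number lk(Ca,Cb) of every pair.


Jones polynomial: V(q) = 1
<D> = A^6; writhe +2
components 1, writhe +2 (6 crossings)
3-colorings: 3 of 3^6, det 1 — not tricolorable
note: w = +2 (over 6 crossings) is diagram-only; (-A^3)^(-2) removes it from V
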